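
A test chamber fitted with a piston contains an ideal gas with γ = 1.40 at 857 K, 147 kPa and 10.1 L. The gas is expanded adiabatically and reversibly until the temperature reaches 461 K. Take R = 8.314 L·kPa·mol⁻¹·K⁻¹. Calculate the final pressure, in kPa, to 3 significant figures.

Adiabatic (γ = 1.40), T V^(γ−1) and P V^γ constant: P₂ = P₁·(T₂/T₁)^(γ/(γ−1)) = 16.78 kPa; V₂ = V₁·(T₁/T₂)^(1/(γ−1)) = 47.59 L.

P₂ ≈ 16.8 kPa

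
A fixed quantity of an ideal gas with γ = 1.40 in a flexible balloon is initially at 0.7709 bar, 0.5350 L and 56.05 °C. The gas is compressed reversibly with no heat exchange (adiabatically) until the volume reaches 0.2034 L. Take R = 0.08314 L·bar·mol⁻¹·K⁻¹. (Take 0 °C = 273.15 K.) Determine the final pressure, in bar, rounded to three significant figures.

P₂ ≈ 2.99 bar

Convert: T₁ = 329.2 K.
Adiabatic (γ = 1.40), T V^(γ−1) and P V^γ constant: T₂ = T₁·(V₁/V₂)^(γ−1) = 484.7 K; P₂ = P₁·(V₁/V₂)^γ = 2.985 bar.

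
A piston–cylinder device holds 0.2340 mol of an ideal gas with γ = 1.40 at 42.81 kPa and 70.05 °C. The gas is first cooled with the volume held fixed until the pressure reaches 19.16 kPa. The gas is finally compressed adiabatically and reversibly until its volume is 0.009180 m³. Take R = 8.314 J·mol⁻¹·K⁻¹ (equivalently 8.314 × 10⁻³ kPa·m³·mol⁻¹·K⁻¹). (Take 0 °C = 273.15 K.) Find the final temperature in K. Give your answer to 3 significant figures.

T₃ ≈ 190 K

Convert: T₁ = 343.2 K.
From PV = nRT: V₁ = nRT₁/P₁ = 0.01560 m³.
V constant ⇒ P ∝ T: V₂ = V₁; T₂ = T₁·(P₂/P₁) = 153.6 K.
Adiabatic (γ = 1.40), T V^(γ−1) and P V^γ constant: T₃ = T₂·(V₂/V₃)^(γ−1) = 189.9 K; P₃ = P₂·(V₂/V₃)^γ = 40.24 kPa.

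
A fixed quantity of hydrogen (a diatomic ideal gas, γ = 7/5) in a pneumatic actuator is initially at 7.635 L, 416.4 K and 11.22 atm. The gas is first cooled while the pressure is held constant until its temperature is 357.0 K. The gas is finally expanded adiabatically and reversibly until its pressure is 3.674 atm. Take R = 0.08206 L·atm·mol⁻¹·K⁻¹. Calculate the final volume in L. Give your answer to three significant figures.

V₃ ≈ 14.5 L

Isobaric, so V/T is constant: P₂ = P₁; V₂ = V₁·(T₂/T₁) = 6.546 L.
Reversible adiabatic, γ = 7/5: T₃ = T₂·(P₃/P₂)^((γ−1)/γ) = 259.5 K; V₃ = V₂·(P₂/P₃)^(1/γ) = 14.53 L.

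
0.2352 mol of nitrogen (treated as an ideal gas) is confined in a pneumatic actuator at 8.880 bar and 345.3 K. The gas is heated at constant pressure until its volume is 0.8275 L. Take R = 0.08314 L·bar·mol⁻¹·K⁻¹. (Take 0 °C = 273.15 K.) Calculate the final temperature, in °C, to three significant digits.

T₂ ≈ 103 °C

From PV = nRT: V₁ = nRT₁/P₁ = 0.7604 L.
Isobaric, so V/T is constant: P₂ = P₁; T₂ = T₁·(V₂/V₁) = 375.8 K.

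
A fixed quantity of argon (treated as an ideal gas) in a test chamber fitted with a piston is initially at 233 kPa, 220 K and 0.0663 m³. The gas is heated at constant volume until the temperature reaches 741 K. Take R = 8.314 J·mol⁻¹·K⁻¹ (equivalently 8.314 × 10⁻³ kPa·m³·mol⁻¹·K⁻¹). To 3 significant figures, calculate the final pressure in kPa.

P₂ ≈ 785 kPa

Isochoric, so P/T is constant: V₂ = V₁; P₂ = P₁·(T₂/T₁) = 784.8 kPa.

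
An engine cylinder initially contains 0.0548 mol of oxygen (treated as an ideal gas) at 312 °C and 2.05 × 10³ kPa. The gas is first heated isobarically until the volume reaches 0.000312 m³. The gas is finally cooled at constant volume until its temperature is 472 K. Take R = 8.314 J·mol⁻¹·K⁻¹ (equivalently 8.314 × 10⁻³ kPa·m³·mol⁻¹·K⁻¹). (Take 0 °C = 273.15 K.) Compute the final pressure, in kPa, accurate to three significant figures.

P₃ ≈ 689 kPa

Convert: T₁ = 585.1 K.
From PV = nRT: V₁ = nRT₁/P₁ = 0.0001300 m³.
Isobaric, so V/T is constant: P₂ = P₁; T₂ = T₁·(V₂/V₁) = 1404 K.
Isochoric, so P/T is constant: V₃ = V₂; P₃ = P₂·(T₃/T₂) = 689.3 kPa.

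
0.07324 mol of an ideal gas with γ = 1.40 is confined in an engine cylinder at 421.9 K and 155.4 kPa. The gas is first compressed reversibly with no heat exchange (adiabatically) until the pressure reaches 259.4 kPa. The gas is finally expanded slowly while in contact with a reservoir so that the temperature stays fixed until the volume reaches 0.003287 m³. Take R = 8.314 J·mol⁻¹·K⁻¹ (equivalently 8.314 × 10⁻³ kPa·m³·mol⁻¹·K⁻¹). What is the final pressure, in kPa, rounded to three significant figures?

P₃ ≈ 90.5 kPa

From PV = nRT: V₁ = nRT₁/P₁ = 0.001653 m³.
Adiabatic (γ = 1.40), T V^(γ−1) and P V^γ constant: T₂ = T₁·(P₂/P₁)^((γ−1)/γ) = 488.4 K; V₂ = V₁·(P₁/P₂)^(1/γ) = 0.001147 m³.
T constant ⇒ Boyle's law P V = const: T₃ = T₂; P₃ = P₂·(V₂/V₃) = 90.48 kPa.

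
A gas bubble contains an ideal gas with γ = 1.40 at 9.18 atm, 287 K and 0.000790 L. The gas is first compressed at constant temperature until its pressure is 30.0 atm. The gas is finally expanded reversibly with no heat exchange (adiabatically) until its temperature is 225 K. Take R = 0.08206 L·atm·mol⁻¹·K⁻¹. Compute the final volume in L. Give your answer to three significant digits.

V₃ ≈ 0.000444 L

T constant ⇒ Boyle's law P V = const: T₂ = T₁; V₂ = V₁·(P₁/P₂) = 0.0002417 L.
Adiabatic (γ = 1.40), T V^(γ−1) and P V^γ constant: P₃ = P₂·(T₃/T₂)^(γ/(γ−1)) = 12.80 atm; V₃ = V₂·(T₂/T₃)^(1/(γ−1)) = 0.0004442 L.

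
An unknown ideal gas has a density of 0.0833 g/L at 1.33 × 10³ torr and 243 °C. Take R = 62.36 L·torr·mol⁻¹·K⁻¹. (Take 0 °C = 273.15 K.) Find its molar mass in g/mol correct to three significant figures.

M ≈ 2.02 g/mol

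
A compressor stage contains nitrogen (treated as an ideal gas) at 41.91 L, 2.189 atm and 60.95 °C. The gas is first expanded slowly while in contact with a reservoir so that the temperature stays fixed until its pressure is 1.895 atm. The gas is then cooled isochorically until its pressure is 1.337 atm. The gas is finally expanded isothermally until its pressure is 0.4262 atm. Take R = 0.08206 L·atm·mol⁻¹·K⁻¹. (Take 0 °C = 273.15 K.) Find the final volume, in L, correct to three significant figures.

Convert: T₁ = 334.1 K.
Isothermal, so P V is constant: T₂ = T₁; V₂ = V₁·(P₁/P₂) = 48.41 L.
Isochoric, so P/T is constant: V₃ = V₂; T₃ = T₂·(P₃/P₂) = 235.7 K.
Isothermal, so P V is constant: T₄ = T₃; V₄ = V₃·(P₃/P₄) = 151.9 L.

V₄ ≈ 152 L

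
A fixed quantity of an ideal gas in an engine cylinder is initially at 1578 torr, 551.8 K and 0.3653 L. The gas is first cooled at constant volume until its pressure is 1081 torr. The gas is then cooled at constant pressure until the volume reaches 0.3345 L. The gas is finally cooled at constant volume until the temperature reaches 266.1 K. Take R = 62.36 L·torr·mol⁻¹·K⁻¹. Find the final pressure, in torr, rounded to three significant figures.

P₄ ≈ 831 torr

V constant ⇒ P ∝ T: V₂ = V₁; T₂ = T₁·(P₂/P₁) = 378.0 K.
Isobaric, so V/T is constant: P₃ = P₂; T₃ = T₂·(V₃/V₂) = 346.1 K.
Isochoric, so P/T is constant: V₄ = V₃; P₄ = P₃·(T₄/T₃) = 831.0 torr.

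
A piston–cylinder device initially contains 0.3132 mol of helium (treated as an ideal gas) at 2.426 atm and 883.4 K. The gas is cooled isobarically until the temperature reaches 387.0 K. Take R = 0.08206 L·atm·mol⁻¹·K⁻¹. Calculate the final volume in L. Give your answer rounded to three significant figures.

V₂ ≈ 4.10 L

From PV = nRT: V₁ = nRT₁/P₁ = 9.359 L.
P constant ⇒ V ∝ T: P₂ = P₁; V₂ = V₁·(T₂/T₁) = 4.100 L.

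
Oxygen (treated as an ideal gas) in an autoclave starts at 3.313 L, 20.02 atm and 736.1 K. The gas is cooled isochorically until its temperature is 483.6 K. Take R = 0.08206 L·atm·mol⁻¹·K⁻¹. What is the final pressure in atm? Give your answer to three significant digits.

V constant ⇒ P ∝ T: V₂ = V₁; P₂ = P₁·(T₂/T₁) = 13.15 atm.

P₂ ≈ 13.2 atm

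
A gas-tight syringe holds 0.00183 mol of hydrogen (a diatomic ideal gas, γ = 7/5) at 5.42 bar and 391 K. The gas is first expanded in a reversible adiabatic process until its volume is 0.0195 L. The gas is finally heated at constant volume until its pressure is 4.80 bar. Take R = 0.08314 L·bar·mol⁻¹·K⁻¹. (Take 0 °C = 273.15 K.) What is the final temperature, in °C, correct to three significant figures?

T₃ ≈ 342 °C

From PV = nRT: V₁ = nRT₁/P₁ = 0.01098 L.
Reversible adiabatic, γ = 7/5: T₂ = T₁·(V₁/V₂)^(γ−1) = 310.7 K; P₂ = P₁·(V₁/V₂)^γ = 2.424 bar.
V constant ⇒ P ∝ T: V₃ = V₂; T₃ = T₂·(P₃/P₂) = 615.2 K.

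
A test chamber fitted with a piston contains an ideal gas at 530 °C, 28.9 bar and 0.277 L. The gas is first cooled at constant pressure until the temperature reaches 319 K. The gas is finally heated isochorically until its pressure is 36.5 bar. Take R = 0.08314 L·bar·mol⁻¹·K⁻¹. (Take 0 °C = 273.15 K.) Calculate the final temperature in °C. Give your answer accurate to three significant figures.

Convert: T₁ = 803.1 K.
P constant ⇒ V ∝ T: P₂ = P₁; V₂ = V₁·(T₂/T₁) = 0.1100 L.
Isochoric, so P/T is constant: V₃ = V₂; T₃ = T₂·(P₃/P₂) = 402.9 K.

T₃ ≈ 130 °C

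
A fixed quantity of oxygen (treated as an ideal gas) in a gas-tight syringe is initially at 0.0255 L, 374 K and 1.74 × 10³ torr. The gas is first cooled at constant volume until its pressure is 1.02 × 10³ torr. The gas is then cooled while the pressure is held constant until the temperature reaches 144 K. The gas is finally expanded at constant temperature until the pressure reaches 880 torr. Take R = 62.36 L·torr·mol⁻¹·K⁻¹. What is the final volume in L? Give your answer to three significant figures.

V₄ ≈ 0.0194 L

V constant ⇒ P ∝ T: V₂ = V₁; T₂ = T₁·(P₂/P₁) = 219.2 K.
P constant ⇒ V ∝ T: P₃ = P₂; V₃ = V₂·(T₃/T₂) = 0.01675 L.
Isothermal, so P V is constant: T₄ = T₃; V₄ = V₃·(P₃/P₄) = 0.01941 L.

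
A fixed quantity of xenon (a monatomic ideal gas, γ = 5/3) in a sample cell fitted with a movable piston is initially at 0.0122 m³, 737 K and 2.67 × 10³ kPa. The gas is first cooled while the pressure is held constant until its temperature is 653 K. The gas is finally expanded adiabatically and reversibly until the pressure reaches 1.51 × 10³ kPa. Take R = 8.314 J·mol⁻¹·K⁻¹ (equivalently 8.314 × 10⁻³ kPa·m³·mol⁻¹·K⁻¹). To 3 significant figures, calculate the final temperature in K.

Isobaric, so V/T is constant: P₂ = P₁; V₂ = V₁·(T₂/T₁) = 0.01081 m³.
Adiabatic (γ = 5/3), T V^(γ−1) and P V^γ constant: T₃ = T₂·(P₃/P₂)^((γ−1)/γ) = 519.9 K; V₃ = V₂·(P₂/P₃)^(1/γ) = 0.01522 m³.

T₃ ≈ 520 K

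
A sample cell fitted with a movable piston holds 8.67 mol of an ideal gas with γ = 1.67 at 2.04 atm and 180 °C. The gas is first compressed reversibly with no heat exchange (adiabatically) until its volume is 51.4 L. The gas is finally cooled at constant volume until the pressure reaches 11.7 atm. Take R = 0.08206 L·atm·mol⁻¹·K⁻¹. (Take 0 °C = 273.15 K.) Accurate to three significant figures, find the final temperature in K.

T₃ ≈ 845 K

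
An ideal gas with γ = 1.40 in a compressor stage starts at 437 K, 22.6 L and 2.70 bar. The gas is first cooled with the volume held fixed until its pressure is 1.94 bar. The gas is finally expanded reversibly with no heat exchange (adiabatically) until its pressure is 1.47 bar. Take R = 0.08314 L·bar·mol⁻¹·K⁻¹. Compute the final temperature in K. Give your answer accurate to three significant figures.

T₃ ≈ 290 K

Isochoric, so P/T is constant: V₂ = V₁; T₂ = T₁·(P₂/P₁) = 314.0 K.
Adiabatic (γ = 1.40), T V^(γ−1) and P V^γ constant: T₃ = T₂·(P₃/P₂)^((γ−1)/γ) = 290.1 K; V₃ = V₂·(P₂/P₃)^(1/γ) = 27.55 L.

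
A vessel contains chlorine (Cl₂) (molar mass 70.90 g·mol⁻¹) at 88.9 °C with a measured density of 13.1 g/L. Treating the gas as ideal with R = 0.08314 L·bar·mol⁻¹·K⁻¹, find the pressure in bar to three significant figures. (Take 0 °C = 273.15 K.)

P ≈ 5.56 bar

ρ = PM/(RT) ⇒ P = ρRT/M = (13.1 × 0.08314 × 362.0) / 70.90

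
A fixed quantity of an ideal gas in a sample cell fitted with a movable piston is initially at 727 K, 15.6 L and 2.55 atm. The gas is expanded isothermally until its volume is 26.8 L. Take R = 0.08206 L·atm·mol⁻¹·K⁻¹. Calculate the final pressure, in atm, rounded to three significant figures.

T constant ⇒ Boyle's law P V = const: T₂ = T₁; P₂ = P₁·(V₁/V₂) = 1.484 atm.

P₂ ≈ 1.48 atm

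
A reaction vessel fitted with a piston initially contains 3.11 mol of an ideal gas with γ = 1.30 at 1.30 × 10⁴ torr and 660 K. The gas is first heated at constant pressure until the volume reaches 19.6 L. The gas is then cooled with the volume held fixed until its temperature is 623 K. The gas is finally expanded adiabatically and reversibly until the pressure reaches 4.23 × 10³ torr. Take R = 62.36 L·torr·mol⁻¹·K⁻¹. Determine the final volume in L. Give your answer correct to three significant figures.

V₄ ≈ 26.2 L

From PV = nRT: V₁ = nRT₁/P₁ = 9.846 L.
Isobaric, so V/T is constant: P₂ = P₁; T₂ = T₁·(V₂/V₁) = 1314 K.
V constant ⇒ P ∝ T: V₃ = V₂; P₃ = P₂·(T₃/T₂) = 6165 torr.
Adiabatic (γ = 1.30), T V^(γ−1) and P V^γ constant: T₄ = T₃·(P₄/P₃)^((γ−1)/γ) = 571.1 K; V₄ = V₃·(P₃/P₄)^(1/γ) = 26.19 L.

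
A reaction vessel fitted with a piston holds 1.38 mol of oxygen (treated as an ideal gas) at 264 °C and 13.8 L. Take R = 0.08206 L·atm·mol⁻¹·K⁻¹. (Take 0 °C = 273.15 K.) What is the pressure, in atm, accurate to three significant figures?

P ≈ 4.41 atm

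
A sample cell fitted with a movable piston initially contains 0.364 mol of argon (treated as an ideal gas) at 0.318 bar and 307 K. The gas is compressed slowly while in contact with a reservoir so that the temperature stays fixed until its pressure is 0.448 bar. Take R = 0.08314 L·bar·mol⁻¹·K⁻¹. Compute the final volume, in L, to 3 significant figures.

From PV = nRT: V₁ = nRT₁/P₁ = 29.22 L.
T constant ⇒ Boyle's law P V = const: T₂ = T₁; V₂ = V₁·(P₁/P₂) = 20.74 L.

V₂ ≈ 20.7 L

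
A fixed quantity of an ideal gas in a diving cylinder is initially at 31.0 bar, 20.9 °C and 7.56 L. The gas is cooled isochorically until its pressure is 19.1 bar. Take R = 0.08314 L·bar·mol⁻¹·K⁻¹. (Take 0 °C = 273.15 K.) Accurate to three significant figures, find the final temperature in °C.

T₂ ≈ -92.0 °C

Convert: T₁ = 294.0 K.
Isochoric, so P/T is constant: V₂ = V₁; T₂ = T₁·(P₂/P₁) = 181.2 K.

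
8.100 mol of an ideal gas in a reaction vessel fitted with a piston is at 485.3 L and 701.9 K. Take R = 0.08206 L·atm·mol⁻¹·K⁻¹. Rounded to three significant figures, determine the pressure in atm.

PV = nRT ⇒ P = nRT/V = (8.100 × 0.08206 × 701.9) / 485.3

P ≈ 0.961 atm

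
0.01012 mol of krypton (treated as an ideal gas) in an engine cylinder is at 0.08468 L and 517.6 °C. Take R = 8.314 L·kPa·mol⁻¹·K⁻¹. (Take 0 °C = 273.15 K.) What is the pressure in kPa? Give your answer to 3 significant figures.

P ≈ 786 kPa

Convert: T = 790.75 K.
PV = nRT ⇒ P = nRT/V = (0.01012 × 8.314 × 790.75) / 0.08468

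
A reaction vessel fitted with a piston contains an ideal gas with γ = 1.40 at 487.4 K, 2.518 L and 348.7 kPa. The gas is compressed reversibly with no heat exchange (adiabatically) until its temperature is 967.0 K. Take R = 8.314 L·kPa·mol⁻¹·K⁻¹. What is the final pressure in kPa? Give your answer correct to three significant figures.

Adiabatic (γ = 1.40), T V^(γ−1) and P V^γ constant: P₂ = P₁·(T₂/T₁)^(γ/(γ−1)) = 3836 kPa; V₂ = V₁·(T₁/T₂)^(1/(γ−1)) = 0.4542 L.

P₂ ≈ 3.84e+03 kPa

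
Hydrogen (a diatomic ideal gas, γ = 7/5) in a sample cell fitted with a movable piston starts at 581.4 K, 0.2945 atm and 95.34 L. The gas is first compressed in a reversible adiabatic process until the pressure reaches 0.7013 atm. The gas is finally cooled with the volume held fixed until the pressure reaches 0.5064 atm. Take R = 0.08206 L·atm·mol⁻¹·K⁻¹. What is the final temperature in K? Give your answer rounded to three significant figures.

T₃ ≈ 538 K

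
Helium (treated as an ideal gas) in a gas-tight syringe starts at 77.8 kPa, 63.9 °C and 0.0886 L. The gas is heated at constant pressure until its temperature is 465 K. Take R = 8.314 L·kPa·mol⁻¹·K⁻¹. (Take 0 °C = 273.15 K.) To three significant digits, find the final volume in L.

Convert: T₁ = 337.0 K.
Isobaric, so V/T is constant: P₂ = P₁; V₂ = V₁·(T₂/T₁) = 0.1222 L.

V₂ ≈ 0.122 L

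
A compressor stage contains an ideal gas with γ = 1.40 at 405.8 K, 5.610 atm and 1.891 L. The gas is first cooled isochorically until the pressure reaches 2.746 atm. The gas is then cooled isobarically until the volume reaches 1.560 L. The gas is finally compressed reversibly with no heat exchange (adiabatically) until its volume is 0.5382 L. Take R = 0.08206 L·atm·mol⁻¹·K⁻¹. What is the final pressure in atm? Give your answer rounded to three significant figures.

V constant ⇒ P ∝ T: V₂ = V₁; T₂ = T₁·(P₂/P₁) = 198.6 K.
P constant ⇒ V ∝ T: P₃ = P₂; T₃ = T₂·(V₃/V₂) = 163.9 K.
Adiabatic (γ = 1.40), T V^(γ−1) and P V^γ constant: T₄ = T₃·(V₃/V₄)^(γ−1) = 250.8 K; P₄ = P₃·(V₃/V₄)^γ = 12.18 atm.

P₄ ≈ 12.2 atm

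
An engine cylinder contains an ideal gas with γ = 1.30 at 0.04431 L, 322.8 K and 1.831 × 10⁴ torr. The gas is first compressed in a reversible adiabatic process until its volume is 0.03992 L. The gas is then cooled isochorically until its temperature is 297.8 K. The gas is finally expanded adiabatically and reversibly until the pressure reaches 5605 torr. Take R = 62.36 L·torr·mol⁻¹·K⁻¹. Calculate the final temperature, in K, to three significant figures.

T₄ ≈ 225 K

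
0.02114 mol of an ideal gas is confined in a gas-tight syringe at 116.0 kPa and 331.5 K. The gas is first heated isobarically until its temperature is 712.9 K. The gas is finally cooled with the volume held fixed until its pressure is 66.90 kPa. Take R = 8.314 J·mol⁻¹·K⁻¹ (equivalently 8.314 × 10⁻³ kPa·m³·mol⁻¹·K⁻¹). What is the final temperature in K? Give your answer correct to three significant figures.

T₃ ≈ 411 K

From PV = nRT: V₁ = nRT₁/P₁ = 0.0005023 m³.
P constant ⇒ V ∝ T: P₂ = P₁; V₂ = V₁·(T₂/T₁) = 0.001080 m³.
V constant ⇒ P ∝ T: V₃ = V₂; T₃ = T₂·(P₃/P₂) = 411.1 K.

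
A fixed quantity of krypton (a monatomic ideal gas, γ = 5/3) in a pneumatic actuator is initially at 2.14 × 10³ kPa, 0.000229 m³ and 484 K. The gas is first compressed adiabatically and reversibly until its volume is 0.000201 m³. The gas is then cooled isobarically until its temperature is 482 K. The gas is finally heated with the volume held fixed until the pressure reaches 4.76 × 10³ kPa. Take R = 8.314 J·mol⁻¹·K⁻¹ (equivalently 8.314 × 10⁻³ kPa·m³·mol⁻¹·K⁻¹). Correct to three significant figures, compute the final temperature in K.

T₄ ≈ 863 K

Adiabatic (γ = 5/3), T V^(γ−1) and P V^γ constant: T₂ = T₁·(V₁/V₂)^(γ−1) = 528.0 K; P₂ = P₁·(V₁/V₂)^γ = 2660 kPa.
Isobaric, so V/T is constant: P₃ = P₂; V₃ = V₂·(T₃/T₂) = 0.0001835 m³.
V constant ⇒ P ∝ T: V₄ = V₃; T₄ = T₃·(P₄/P₃) = 862.7 K.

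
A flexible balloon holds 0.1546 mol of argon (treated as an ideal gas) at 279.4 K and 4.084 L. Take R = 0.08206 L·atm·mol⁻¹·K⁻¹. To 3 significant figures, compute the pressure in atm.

PV = nRT ⇒ P = nRT/V = (0.1546 × 0.08206 × 279.4) / 4.084

P ≈ 0.868 atm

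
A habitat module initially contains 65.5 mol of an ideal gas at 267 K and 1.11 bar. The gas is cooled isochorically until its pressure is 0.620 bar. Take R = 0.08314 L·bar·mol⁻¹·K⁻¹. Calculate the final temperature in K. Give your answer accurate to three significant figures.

T₂ ≈ 149 K

From PV = nRT: V₁ = nRT₁/P₁ = 1310 L.
Isochoric, so P/T is constant: V₂ = V₁; T₂ = T₁·(P₂/P₁) = 149.1 K.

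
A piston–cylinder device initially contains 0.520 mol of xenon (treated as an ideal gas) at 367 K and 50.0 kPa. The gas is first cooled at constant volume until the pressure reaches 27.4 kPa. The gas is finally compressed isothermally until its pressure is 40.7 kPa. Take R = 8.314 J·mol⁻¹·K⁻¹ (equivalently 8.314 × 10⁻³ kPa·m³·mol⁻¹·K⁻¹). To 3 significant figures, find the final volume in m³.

V₃ ≈ 0.0214 m³

From PV = nRT: V₁ = nRT₁/P₁ = 0.03173 m³.
Isochoric, so P/T is constant: V₂ = V₁; T₂ = T₁·(P₂/P₁) = 201.1 K.
Isothermal, so P V is constant: T₃ = T₂; V₃ = V₂·(P₂/P₃) = 0.02136 m³.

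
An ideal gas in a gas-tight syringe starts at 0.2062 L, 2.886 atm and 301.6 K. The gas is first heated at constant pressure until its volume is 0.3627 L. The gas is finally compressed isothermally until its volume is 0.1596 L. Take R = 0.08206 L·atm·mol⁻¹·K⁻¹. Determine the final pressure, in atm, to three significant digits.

P₃ ≈ 6.56 atm

Isobaric, so V/T is constant: P₂ = P₁; T₂ = T₁·(V₂/V₁) = 530.5 K.
Isothermal, so P V is constant: T₃ = T₂; P₃ = P₂·(V₂/V₃) = 6.559 atm.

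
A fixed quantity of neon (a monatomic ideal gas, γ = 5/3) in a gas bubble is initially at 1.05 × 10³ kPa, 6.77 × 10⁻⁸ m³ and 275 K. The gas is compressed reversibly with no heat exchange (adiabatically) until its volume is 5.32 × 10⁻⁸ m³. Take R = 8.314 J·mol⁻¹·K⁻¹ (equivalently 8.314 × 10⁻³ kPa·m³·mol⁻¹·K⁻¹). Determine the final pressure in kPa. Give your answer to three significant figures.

P₂ ≈ 1.57e+03 kPa

Reversible adiabatic, γ = 5/3: T₂ = T₁·(V₁/V₂)^(γ−1) = 322.9 K; P₂ = P₁·(V₁/V₂)^γ = 1569 kPa.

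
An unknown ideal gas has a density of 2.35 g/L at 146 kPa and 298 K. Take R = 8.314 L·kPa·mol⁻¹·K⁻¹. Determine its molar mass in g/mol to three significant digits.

ρ = PM/(RT) ⇒ M = ρRT/P = (2.35 × 8.314 × 298.0) / 146

M ≈ 39.9 g/mol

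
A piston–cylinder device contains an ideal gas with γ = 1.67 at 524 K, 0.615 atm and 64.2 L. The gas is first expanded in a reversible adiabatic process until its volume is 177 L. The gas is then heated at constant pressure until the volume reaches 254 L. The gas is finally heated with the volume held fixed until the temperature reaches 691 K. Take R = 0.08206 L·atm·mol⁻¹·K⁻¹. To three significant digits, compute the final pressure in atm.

P₄ ≈ 0.205 atm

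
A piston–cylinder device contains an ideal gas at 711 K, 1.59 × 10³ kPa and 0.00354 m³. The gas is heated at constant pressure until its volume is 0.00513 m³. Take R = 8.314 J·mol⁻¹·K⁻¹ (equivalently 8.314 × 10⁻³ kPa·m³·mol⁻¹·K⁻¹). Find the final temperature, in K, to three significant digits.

Isobaric, so V/T is constant: P₂ = P₁; T₂ = T₁·(V₂/V₁) = 1030 K.

T₂ ≈ 1.03e+03 K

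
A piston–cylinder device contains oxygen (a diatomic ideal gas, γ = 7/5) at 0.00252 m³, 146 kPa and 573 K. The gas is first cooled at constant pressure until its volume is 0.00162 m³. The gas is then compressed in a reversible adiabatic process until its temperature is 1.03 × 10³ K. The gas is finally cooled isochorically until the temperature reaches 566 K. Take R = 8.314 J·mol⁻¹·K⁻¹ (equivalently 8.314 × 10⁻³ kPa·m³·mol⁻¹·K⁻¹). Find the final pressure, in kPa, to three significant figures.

P₄ ≈ 2.93e+03 kPa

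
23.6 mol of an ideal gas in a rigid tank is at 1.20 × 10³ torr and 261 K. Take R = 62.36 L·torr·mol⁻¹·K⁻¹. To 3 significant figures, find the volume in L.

V ≈ 320 L

PV = nRT ⇒ V = nRT/P = (23.6 × 62.36 × 261) / 1.20e+03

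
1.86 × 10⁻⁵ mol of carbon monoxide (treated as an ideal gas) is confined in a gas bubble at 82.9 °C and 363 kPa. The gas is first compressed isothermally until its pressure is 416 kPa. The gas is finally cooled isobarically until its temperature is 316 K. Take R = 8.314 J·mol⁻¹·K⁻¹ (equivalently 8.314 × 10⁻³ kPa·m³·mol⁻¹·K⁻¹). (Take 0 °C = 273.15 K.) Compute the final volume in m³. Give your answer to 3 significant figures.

V₃ ≈ 1.17e-07 m³

Convert: T₁ = 356.0 K.
From PV = nRT: V₁ = nRT₁/P₁ = 1.517e-07 m³.
Isothermal, so P V is constant: T₂ = T₁; V₂ = V₁·(P₁/P₂) = 1.324e-07 m³.
Isobaric, so V/T is constant: P₃ = P₂; V₃ = V₂·(T₃/T₂) = 1.175e-07 m³.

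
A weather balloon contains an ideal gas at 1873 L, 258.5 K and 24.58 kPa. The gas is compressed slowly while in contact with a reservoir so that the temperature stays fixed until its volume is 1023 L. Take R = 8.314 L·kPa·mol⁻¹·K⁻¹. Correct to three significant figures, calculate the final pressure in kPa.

T constant ⇒ Boyle's law P V = const: T₂ = T₁; P₂ = P₁·(V₁/V₂) = 45.00 kPa.

P₂ ≈ 45.0 kPa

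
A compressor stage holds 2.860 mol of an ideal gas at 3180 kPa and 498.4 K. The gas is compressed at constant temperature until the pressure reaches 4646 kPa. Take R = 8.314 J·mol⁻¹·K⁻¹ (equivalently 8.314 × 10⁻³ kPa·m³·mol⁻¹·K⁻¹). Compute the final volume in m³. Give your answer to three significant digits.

V₂ ≈ 0.00255 m³

From PV = nRT: V₁ = nRT₁/P₁ = 0.003727 m³.
T constant ⇒ Boyle's law P V = const: T₂ = T₁; V₂ = V₁·(P₁/P₂) = 0.002551 m³.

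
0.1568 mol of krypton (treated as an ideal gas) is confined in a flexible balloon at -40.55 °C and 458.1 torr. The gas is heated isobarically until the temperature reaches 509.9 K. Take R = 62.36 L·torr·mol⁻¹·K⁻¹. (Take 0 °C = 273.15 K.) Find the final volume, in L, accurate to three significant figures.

Convert: T₁ = 232.6 K.
From PV = nRT: V₁ = nRT₁/P₁ = 4.965 L.
P constant ⇒ V ∝ T: P₂ = P₁; V₂ = V₁·(T₂/T₁) = 10.88 L.

V₂ ≈ 10.9 L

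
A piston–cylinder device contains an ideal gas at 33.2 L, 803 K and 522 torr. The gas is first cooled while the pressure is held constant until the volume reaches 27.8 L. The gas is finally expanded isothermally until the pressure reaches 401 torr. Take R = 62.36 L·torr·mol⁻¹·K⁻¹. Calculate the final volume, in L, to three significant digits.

Isobaric, so V/T is constant: P₂ = P₁; T₂ = T₁·(V₂/V₁) = 672.4 K.
Isothermal, so P V is constant: T₃ = T₂; V₃ = V₂·(P₂/P₃) = 36.19 L.

V₃ ≈ 36.2 L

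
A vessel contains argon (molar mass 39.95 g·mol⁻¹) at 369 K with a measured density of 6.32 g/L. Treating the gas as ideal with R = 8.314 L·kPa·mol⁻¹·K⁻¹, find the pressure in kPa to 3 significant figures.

ρ = PM/(RT) ⇒ P = ρRT/M = (6.32 × 8.314 × 369.0) / 39.95

P ≈ 485 kPa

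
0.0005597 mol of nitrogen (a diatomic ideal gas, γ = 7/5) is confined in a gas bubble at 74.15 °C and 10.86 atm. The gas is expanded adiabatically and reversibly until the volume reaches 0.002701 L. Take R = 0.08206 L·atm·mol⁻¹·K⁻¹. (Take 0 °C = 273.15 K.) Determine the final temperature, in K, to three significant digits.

Convert: T₁ = 347.3 K.
From PV = nRT: V₁ = nRT₁/P₁ = 0.001469 L.
Reversible adiabatic, γ = 7/5: T₂ = T₁·(V₁/V₂)^(γ−1) = 272.2 K; P₂ = P₁·(V₁/V₂)^γ = 4.629 atm.

T₂ ≈ 272 K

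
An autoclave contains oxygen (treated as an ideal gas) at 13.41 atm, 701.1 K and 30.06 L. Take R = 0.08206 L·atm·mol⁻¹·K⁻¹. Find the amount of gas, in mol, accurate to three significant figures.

n ≈ 7.01 mol

PV = nRT ⇒ n = PV/(RT) = (13.41 × 30.06) / (0.08206 × 701.1)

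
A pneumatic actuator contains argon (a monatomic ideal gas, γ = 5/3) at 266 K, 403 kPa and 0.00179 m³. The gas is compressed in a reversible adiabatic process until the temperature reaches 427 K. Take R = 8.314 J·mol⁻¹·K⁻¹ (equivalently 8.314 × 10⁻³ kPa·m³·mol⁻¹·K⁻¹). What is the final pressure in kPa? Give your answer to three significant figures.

P₂ ≈ 1.32e+03 kPa

Reversible adiabatic, γ = 5/3: P₂ = P₁·(T₂/T₁)^(γ/(γ−1)) = 1316 kPa; V₂ = V₁·(T₁/T₂)^(1/(γ−1)) = 0.0008801 m³.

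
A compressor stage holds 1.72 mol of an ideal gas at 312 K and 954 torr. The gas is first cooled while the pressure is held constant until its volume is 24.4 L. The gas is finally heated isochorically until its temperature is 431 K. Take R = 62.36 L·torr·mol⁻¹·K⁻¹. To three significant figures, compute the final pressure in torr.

From PV = nRT: V₁ = nRT₁/P₁ = 35.08 L.
Isobaric, so V/T is constant: P₂ = P₁; T₂ = T₁·(V₂/V₁) = 217.0 K.
Isochoric, so P/T is constant: V₃ = V₂; P₃ = P₂·(T₃/T₂) = 1895 torr.

P₃ ≈ 1.89e+03 torr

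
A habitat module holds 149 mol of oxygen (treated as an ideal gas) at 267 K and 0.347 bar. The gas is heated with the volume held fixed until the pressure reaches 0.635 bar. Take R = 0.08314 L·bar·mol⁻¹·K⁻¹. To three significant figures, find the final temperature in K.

From PV = nRT: V₁ = nRT₁/P₁ = 9532 L.
Isochoric, so P/T is constant: V₂ = V₁; T₂ = T₁·(P₂/P₁) = 488.6 K.

T₂ ≈ 489 K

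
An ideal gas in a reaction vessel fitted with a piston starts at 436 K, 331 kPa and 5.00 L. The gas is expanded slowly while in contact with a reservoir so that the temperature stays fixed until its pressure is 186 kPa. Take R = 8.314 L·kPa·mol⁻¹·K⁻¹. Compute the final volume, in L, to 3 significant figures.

V₂ ≈ 8.90 L

T constant ⇒ Boyle's law P V = const: T₂ = T₁; V₂ = V₁·(P₁/P₂) = 8.898 L.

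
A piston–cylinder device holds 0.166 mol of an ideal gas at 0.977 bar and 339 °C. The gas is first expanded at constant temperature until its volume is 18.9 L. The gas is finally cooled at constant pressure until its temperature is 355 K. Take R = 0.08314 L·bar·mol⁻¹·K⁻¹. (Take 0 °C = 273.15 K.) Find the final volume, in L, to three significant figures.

Convert: T₁ = 612.1 K.
From PV = nRT: V₁ = nRT₁/P₁ = 8.647 L.
T constant ⇒ Boyle's law P V = const: T₂ = T₁; P₂ = P₁·(V₁/V₂) = 0.4470 bar.
P constant ⇒ V ∝ T: P₃ = P₂; V₃ = V₂·(T₃/T₂) = 10.96 L.

V₃ ≈ 11.0 L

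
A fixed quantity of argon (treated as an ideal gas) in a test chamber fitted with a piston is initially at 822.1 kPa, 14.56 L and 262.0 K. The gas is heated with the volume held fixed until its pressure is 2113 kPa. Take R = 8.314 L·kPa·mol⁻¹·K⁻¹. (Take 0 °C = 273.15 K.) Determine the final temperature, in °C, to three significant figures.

T₂ ≈ 400 °C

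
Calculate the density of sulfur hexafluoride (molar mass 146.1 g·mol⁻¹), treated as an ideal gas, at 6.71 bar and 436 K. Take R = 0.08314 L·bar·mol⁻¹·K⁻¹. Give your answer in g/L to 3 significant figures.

ρ ≈ 27.0 g/L

ρ = PM/(RT) = (6.71 × 146.1) / (0.08314 × 436.0)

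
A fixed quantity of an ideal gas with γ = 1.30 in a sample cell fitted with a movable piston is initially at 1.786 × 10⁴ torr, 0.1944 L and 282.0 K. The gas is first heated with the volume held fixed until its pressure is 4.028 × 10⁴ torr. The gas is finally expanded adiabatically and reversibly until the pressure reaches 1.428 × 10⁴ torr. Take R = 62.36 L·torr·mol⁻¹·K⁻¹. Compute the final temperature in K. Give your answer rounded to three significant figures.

T₃ ≈ 501 K

V constant ⇒ P ∝ T: V₂ = V₁; T₂ = T₁·(P₂/P₁) = 636.0 K.
Adiabatic (γ = 1.30), T V^(γ−1) and P V^γ constant: T₃ = T₂·(P₃/P₂)^((γ−1)/γ) = 500.6 K; V₃ = V₂·(P₂/P₃)^(1/γ) = 0.4316 L.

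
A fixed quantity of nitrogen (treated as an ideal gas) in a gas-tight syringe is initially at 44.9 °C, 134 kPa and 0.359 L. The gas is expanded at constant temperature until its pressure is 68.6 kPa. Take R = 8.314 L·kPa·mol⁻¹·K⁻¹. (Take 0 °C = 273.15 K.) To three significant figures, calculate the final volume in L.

V₂ ≈ 0.701 L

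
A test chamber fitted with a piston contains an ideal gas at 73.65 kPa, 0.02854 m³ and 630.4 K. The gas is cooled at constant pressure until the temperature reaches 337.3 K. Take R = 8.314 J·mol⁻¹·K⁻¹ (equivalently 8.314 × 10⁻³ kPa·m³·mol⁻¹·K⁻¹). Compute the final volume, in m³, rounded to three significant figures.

Isobaric, so V/T is constant: P₂ = P₁; V₂ = V₁·(T₂/T₁) = 0.01527 m³.

V₂ ≈ 0.0153 m³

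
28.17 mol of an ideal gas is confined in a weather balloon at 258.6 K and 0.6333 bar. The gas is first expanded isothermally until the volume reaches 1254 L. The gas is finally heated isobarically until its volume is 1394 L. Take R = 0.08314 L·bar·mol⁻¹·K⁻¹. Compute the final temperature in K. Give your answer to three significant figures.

From PV = nRT: V₁ = nRT₁/P₁ = 956.3 L.
Isothermal, so P V is constant: T₂ = T₁; P₂ = P₁·(V₁/V₂) = 0.4830 bar.
Isobaric, so V/T is constant: P₃ = P₂; T₃ = T₂·(V₃/V₂) = 287.5 K.

T₃ ≈ 287 K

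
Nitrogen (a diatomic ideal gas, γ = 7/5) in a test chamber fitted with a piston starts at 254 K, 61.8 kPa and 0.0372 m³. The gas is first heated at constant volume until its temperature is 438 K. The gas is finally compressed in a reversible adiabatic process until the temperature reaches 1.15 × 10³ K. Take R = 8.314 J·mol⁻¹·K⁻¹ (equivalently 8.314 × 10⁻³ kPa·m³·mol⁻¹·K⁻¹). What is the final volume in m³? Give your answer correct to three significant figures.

V constant ⇒ P ∝ T: V₂ = V₁; P₂ = P₁·(T₂/T₁) = 106.6 kPa.
Reversible adiabatic, γ = 7/5: P₃ = P₂·(T₃/T₂)^(γ/(γ−1)) = 3125 kPa; V₃ = V₂·(T₂/T₃)^(1/(γ−1)) = 0.003330 m³.

V₃ ≈ 0.00333 m³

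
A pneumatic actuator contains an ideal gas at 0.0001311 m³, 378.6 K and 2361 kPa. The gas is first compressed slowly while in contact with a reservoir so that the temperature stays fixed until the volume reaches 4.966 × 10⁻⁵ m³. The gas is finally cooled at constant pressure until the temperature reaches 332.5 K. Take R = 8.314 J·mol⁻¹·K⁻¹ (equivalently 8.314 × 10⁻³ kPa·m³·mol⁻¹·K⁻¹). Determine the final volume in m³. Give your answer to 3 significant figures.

Isothermal, so P V is constant: T₂ = T₁; P₂ = P₁·(V₁/V₂) = 6233 kPa.
P constant ⇒ V ∝ T: P₃ = P₂; V₃ = V₂·(T₃/T₂) = 4.361e-05 m³.

V₃ ≈ 4.36e-05 m³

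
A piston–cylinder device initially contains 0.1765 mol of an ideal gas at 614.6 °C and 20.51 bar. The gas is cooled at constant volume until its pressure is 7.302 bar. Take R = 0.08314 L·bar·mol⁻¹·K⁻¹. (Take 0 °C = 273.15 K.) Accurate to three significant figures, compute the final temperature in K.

T₂ ≈ 316 K

Convert: T₁ = 887.8 K.
From PV = nRT: V₁ = nRT₁/P₁ = 0.6352 L.
V constant ⇒ P ∝ T: V₂ = V₁; T₂ = T₁·(P₂/P₁) = 316.1 K.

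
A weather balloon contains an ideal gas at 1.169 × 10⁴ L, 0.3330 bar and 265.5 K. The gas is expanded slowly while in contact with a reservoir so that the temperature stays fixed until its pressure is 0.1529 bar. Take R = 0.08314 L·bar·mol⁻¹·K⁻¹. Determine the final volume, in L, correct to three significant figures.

V₂ ≈ 2.55e+04 L

Isothermal, so P V is constant: T₂ = T₁; V₂ = V₁·(P₁/P₂) = 2.546e+04 L.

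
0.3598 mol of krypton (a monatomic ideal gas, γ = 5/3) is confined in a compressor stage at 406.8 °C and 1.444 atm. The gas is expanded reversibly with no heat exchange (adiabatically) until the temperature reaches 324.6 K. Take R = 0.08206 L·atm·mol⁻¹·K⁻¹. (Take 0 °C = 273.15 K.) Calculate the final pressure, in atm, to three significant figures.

Convert: T₁ = 680.0 K.
From PV = nRT: V₁ = nRT₁/P₁ = 13.90 L.
Reversible adiabatic, γ = 5/3: P₂ = P₁·(T₂/T₁)^(γ/(γ−1)) = 0.2274 atm; V₂ = V₁·(T₁/T₂)^(1/(γ−1)) = 42.15 L.

P₂ ≈ 0.227 atm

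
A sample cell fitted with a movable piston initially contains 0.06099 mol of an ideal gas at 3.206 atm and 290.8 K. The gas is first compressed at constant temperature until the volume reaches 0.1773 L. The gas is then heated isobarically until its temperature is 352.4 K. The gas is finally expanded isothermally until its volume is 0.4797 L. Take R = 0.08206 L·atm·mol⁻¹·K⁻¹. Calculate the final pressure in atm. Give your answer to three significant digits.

From PV = nRT: V₁ = nRT₁/P₁ = 0.4540 L.
Isothermal, so P V is constant: T₂ = T₁; P₂ = P₁·(V₁/V₂) = 8.209 atm.
P constant ⇒ V ∝ T: P₃ = P₂; V₃ = V₂·(T₃/T₂) = 0.2149 L.
Isothermal, so P V is constant: T₄ = T₃; P₄ = P₃·(V₃/V₄) = 3.677 atm.

P₄ ≈ 3.68 atm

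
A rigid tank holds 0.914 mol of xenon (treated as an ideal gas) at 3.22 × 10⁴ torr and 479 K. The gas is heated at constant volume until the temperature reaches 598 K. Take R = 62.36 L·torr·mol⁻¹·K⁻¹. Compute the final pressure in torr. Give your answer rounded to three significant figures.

From PV = nRT: V₁ = nRT₁/P₁ = 0.8479 L.
V constant ⇒ P ∝ T: V₂ = V₁; P₂ = P₁·(T₂/T₁) = 4.020e+04 torr.

P₂ ≈ 4.02e+04 torr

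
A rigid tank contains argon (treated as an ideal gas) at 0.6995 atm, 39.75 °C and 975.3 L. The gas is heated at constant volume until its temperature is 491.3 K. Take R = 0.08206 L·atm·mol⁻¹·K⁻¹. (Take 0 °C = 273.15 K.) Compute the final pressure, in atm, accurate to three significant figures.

P₂ ≈ 1.10 atm

Convert: T₁ = 312.9 K.
Isochoric, so P/T is constant: V₂ = V₁; P₂ = P₁·(T₂/T₁) = 1.098 atm.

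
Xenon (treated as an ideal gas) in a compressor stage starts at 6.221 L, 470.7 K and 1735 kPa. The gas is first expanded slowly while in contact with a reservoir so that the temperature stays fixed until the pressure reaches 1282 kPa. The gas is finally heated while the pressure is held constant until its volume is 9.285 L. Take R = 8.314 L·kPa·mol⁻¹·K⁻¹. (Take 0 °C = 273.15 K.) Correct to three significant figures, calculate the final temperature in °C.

T constant ⇒ Boyle's law P V = const: T₂ = T₁; V₂ = V₁·(P₁/P₂) = 8.419 L.
P constant ⇒ V ∝ T: P₃ = P₂; T₃ = T₂·(V₃/V₂) = 519.1 K.

T₃ ≈ 246 °C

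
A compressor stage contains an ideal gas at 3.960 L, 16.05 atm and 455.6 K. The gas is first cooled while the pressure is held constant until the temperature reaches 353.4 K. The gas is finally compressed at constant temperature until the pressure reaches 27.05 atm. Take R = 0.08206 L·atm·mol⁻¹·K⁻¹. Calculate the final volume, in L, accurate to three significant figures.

Isobaric, so V/T is constant: P₂ = P₁; V₂ = V₁·(T₂/T₁) = 3.072 L.
T constant ⇒ Boyle's law P V = const: T₃ = T₂; V₃ = V₂·(P₂/P₃) = 1.823 L.

V₃ ≈ 1.82 L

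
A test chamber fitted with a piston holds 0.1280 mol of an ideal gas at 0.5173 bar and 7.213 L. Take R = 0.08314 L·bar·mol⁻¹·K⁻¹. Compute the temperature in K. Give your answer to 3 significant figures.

T ≈ 351 K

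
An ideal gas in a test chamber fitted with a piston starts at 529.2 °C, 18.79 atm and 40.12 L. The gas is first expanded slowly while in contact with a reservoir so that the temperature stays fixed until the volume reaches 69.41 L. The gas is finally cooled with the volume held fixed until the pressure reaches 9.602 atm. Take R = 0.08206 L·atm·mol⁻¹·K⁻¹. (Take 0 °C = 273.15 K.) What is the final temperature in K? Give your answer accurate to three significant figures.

T₃ ≈ 709 K

Convert: T₁ = 802.4 K.
Isothermal, so P V is constant: T₂ = T₁; P₂ = P₁·(V₁/V₂) = 10.86 atm.
V constant ⇒ P ∝ T: V₃ = V₂; T₃ = T₂·(P₃/P₂) = 709.3 K.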